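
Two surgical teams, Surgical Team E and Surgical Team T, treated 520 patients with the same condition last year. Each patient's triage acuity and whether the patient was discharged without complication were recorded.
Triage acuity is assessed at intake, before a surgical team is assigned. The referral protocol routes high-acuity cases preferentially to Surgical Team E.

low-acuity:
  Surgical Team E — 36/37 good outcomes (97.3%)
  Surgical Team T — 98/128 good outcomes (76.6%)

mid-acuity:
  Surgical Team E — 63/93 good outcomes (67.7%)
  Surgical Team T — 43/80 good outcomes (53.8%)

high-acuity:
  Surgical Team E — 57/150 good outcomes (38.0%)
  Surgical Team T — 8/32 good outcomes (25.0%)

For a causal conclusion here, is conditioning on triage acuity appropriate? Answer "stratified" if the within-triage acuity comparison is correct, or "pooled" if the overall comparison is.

stratified

Nothing the surgical team does changes triage acuity; the imbalance is an allocation artefact. With triage acuity also predicting the outcome, the pooled figure is confounded, and the within-stratum comparison is the causal one.
Within each level — low-acuity: 97.3% vs 76.6%; mid-acuity: 67.7% vs 53.8%; high-acuity: 38.0% vs 25.0% — Surgical Team E is higher every time.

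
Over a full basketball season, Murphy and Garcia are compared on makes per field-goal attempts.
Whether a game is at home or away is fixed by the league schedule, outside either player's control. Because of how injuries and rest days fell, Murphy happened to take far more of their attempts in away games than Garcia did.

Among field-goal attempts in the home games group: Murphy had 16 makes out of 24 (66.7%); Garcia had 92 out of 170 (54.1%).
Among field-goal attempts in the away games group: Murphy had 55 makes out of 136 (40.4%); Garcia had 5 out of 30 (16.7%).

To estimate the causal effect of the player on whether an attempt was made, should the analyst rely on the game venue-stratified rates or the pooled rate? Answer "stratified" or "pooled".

stratified

The stratified and pooled comparisons disagree (Murphy wins within each game venue; Garcia wins overall), so the answer turns on the causal role of game venue.
Game venue satisfies the back-door criterion: it is not a descendant of the player, and it blocks the spurious path from player to outcome. Adjusting for it (i.e., using the within-game venue rates) gives the causal effect.
Within each level — home games: 66.7% vs 54.1%; away games: 40.4% vs 16.7% — Murphy is higher every time.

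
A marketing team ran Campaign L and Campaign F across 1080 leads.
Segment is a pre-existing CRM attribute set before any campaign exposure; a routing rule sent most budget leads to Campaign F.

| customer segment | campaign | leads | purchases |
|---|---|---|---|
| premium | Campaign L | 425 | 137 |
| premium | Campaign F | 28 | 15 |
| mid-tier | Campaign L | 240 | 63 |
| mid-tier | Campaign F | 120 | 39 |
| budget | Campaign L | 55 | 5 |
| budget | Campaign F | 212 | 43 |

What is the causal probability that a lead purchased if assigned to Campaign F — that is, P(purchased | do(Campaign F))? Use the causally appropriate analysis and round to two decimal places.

0.38

Here customer segment is a common cause — it drives both which campaign a case falls under and the outcome. The crude comparison mixes populations; the stratum-specific rates are the causally relevant ones.
Standardising Campaign F to the population customer segment mix: 0.419·15/28 + 0.333·39/120 + 0.247·43/212 = 0.383.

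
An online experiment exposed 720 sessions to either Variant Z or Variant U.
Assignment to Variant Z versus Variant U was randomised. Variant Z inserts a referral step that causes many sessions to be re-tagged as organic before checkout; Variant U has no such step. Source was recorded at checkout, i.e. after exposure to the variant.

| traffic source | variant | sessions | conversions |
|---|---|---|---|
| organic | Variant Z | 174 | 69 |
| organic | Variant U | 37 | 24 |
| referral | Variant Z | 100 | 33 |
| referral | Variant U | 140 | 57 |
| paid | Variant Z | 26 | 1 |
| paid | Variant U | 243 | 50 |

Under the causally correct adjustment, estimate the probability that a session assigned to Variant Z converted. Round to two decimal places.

Variant U is higher inside every traffic source stratum but Variant Z is higher in aggregate. Whether to stratify depends on how traffic source relates to the variant.
The distribution of traffic source is itself part of what the variant does — it is an intermediate outcome. Holding it fixed would remove that part of the effect; the total effect is the pooled difference.
So P(outcome | do(Variant Z)) is just the pooled rate for Variant Z: 103/300 = 0.343.

0.34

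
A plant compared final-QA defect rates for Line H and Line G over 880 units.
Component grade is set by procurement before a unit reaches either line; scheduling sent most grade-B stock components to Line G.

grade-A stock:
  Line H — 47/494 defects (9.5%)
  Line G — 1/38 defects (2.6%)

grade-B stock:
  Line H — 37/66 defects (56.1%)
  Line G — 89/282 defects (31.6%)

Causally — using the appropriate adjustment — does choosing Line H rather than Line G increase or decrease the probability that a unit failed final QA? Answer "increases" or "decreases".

Since component grade is a pre-existing factor (not a product of the line) and it affects the outcome on its own, it is a confounder. The stratified rates, not the pooled rate, identify the causal effect.
Within each level — grade-A stock: 9.5% vs 2.6%; grade-B stock: 56.1% vs 31.6% — Line G is lower every time.

increases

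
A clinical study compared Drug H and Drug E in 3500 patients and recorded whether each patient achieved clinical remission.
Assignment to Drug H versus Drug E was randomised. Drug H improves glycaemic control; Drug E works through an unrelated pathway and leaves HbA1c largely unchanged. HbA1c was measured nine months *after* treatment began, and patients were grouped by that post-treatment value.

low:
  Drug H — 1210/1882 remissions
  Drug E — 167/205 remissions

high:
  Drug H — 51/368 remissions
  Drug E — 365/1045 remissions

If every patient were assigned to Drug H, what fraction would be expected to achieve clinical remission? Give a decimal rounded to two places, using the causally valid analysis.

HbA1c here is a post-treatment variable shaped by the drug; conditioning on it would introduce bias rather than remove it. The overall comparison is the causal one.
So P(outcome | do(Drug H)) is just the pooled rate for Drug H: 1261/2250 = 0.560.

0.56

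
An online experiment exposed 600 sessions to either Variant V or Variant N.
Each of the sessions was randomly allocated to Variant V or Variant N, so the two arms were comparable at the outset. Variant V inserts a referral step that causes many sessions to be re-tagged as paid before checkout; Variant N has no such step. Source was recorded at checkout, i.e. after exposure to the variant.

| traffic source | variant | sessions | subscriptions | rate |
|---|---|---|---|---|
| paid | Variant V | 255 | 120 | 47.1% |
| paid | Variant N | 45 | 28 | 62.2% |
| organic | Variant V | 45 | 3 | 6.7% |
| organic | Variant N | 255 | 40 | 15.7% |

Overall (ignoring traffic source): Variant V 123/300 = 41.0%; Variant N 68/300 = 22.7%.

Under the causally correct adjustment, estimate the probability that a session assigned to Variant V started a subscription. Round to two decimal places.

The traffic source-specific comparison favours Variant N throughout, but the pooled figures favour Variant V. The question is whether to condition on traffic source.
The distribution of traffic source is itself part of what the variant does — it is an intermediate outcome. Holding it fixed would remove that part of the effect; the total effect is the pooled difference.
So P(outcome | do(Variant V)) is just the pooled rate for Variant V: 123/300 = 0.410.

0.41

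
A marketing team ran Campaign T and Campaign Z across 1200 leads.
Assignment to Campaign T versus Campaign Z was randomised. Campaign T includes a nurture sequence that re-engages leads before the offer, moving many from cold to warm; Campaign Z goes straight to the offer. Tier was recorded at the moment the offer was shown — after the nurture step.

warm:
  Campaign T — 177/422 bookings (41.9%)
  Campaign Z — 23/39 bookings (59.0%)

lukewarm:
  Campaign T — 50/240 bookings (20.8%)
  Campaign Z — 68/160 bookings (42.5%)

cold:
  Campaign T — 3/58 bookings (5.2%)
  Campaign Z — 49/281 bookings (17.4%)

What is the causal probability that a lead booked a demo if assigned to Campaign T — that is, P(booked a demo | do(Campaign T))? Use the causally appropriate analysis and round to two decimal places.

The engagement tier-specific comparison favours Campaign Z throughout, but the pooled figures favour Campaign T. The question is whether to condition on engagement tier.
Because the campaign influences engagement tier, engagement tier is a post-treatment mediator, not a confounder. Stratifying on it would bias the estimate; the causal effect is the crude pooled difference.
So P(outcome | do(Campaign T)) is just the pooled rate for Campaign T: 230/720 = 0.319.

0.32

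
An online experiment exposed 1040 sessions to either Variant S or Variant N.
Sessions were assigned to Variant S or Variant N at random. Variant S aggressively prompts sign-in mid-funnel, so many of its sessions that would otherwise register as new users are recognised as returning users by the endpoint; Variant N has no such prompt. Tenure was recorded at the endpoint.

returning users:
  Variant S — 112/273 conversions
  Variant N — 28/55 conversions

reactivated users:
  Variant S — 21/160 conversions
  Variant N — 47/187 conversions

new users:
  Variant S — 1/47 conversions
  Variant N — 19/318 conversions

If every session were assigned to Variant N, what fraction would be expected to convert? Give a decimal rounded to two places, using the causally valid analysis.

0.17

Variant N is higher inside every user tenure stratum but Variant S is higher in aggregate. Whether to stratify depends on how user tenure relates to the variant.
The distribution of user tenure is itself part of what the variant does — it is an intermediate outcome. Holding it fixed would remove that part of the effect; the total effect is the pooled difference.
So P(outcome | do(Variant N)) is just the pooled rate for Variant N: 94/560 = 0.168.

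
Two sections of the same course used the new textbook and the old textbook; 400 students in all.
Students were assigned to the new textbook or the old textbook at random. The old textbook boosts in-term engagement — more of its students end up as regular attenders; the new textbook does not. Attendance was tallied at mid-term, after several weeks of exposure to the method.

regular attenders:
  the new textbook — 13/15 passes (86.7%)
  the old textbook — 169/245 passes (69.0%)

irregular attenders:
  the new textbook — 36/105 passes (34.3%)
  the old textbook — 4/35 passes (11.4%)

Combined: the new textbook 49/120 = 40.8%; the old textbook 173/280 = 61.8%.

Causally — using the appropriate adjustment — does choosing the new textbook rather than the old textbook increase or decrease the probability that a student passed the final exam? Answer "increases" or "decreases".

Because the teaching method influences mid-term attendance, mid-term attendance is a post-treatment mediator, not a confounder. Stratifying on it would bias the estimate; the causal effect is the crude pooled difference.
Pooled: the new textbook 40.8% vs the old textbook 61.8%; the old textbook is higher overall.

decreases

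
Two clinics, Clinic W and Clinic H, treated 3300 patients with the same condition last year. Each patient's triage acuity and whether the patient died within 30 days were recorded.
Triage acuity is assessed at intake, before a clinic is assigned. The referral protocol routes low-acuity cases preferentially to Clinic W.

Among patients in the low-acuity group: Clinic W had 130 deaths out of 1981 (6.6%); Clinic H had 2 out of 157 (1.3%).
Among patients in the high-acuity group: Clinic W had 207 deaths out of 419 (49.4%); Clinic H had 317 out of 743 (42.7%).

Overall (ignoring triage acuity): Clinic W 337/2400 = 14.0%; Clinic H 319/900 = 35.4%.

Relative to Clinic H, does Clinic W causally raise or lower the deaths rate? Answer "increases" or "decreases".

increases

The stratified and pooled comparisons disagree (Clinic H wins within each triage acuity; Clinic W wins overall), so the answer turns on the causal role of triage acuity.
Nothing the clinic does changes triage acuity; the imbalance is an allocation artefact. With triage acuity also predicting the outcome, the pooled figure is confounded, and the within-stratum comparison is the causal one.
Within each level — low-acuity: 6.6% vs 1.3%; high-acuity: 49.4% vs 42.7% — Clinic H is lower every time.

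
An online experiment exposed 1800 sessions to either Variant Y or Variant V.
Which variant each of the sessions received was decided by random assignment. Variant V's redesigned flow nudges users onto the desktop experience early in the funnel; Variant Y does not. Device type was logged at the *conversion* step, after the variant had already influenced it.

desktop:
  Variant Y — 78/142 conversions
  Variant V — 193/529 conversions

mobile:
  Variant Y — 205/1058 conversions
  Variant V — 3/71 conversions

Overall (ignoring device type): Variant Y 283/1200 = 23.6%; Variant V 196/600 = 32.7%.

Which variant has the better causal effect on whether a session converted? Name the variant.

Variant V

Because the variant influences device type, device type is a post-treatment mediator, not a confounder. Stratifying on it would bias the estimate; the causal effect is the crude pooled difference.
Pooled: Variant Y 23.6% vs Variant V 32.7%; Variant V is higher overall.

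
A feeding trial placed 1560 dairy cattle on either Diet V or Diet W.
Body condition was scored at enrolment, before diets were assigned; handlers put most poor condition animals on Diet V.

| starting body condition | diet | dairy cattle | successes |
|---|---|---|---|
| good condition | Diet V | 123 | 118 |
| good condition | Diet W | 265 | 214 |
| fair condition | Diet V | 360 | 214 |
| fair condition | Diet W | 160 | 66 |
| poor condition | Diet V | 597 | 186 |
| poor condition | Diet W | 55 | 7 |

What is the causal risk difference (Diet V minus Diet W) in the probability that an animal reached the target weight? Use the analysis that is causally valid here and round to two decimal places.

Starting body condition satisfies the back-door criterion: it is not a descendant of the diet, and it blocks the spurious path from diet to outcome. Adjusting for it (i.e., using the within-starting body condition rates) gives the causal effect.
Adjusting over the population distribution of starting body condition: 0.249·(0.959−0.808) + 0.333·(0.594−0.412) + 0.418·(0.312−0.127) = +0.175.

+0.18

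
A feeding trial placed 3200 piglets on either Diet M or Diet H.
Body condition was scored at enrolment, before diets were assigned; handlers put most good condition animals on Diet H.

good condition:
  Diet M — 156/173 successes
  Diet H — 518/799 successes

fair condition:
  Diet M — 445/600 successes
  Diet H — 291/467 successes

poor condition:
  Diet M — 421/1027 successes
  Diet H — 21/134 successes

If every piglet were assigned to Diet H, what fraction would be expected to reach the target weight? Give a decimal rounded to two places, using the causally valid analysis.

0.46

Starting body condition satisfies the back-door criterion: it is not a descendant of the diet, and it blocks the spurious path from diet to outcome. Adjusting for it (i.e., using the within-starting body condition rates) gives the causal effect.
Standardising Diet H to the population starting body condition mix: 0.304·518/799 + 0.333·291/467 + 0.363·21/134 = 0.462.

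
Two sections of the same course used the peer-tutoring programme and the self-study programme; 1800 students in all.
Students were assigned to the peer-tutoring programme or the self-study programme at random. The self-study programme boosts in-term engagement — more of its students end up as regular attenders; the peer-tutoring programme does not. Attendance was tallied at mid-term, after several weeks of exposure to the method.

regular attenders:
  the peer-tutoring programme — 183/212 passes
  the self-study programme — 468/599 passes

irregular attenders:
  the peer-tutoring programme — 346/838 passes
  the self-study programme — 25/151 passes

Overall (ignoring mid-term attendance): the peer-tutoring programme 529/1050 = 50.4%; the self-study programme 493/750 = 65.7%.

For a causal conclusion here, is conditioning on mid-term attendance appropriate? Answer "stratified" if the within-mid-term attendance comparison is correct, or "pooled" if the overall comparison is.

Mid-term attendance is recorded after the teaching method and is itself shifted by it — it sits on the causal path from teaching method to outcome. Conditioning on a mediator would strip out part of the effect we want; the pooled comparison gives the total causal effect.
Pooled: the peer-tutoring programme 50.4% vs the self-study programme 65.7%; the self-study programme is higher overall.

pooled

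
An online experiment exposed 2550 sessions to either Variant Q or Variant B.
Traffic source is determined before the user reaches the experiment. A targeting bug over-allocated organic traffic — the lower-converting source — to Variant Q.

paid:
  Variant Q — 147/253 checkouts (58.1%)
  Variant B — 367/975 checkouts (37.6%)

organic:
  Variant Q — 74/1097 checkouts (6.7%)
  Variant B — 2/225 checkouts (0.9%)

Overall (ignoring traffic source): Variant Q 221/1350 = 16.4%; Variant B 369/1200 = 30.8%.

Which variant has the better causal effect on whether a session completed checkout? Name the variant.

Variant Q

Variant Q is higher inside every traffic source stratum but Variant B is higher in aggregate. Whether to stratify depends on how traffic source relates to the variant.
Here traffic source is a common cause — it drives both which variant a case falls under and the outcome. The crude comparison mixes populations; the stratum-specific rates are the causally relevant ones.
Within each level — paid: 58.1% vs 37.6%; organic: 6.7% vs 0.9% — Variant Q is higher every time.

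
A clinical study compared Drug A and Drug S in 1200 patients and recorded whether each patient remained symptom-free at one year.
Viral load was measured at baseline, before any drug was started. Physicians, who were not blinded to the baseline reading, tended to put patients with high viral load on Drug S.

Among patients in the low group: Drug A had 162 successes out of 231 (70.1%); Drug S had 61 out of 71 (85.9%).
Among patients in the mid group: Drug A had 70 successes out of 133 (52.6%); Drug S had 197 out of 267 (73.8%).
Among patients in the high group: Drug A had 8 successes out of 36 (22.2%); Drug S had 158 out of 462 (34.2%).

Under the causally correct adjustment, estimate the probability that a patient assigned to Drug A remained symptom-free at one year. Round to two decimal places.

Within every viral load level Drug S has the higher rate, yet pooled Drug A does — Simpson's reversal.
Viral load differs across drugs for reasons unrelated to any effect of the drug itself, and it separately predicts the outcome — a classic confounder. We must compare within viral load levels.
Standardising Drug A to the population viral load mix: 0.252·162/231 + 0.333·70/133 + 0.415·8/36 = 0.444.

0.44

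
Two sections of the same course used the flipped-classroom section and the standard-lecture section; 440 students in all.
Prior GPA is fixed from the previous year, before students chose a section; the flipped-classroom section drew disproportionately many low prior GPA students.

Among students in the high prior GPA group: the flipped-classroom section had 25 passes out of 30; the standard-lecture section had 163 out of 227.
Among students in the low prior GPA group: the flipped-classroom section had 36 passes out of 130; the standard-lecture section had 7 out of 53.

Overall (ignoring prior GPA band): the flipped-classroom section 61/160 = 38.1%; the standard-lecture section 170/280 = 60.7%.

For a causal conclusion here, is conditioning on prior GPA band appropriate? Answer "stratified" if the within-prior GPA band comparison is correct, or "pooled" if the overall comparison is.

The prior GPA band-specific comparison favours the flipped-classroom section throughout, but the pooled figures favour the standard-lecture section. The question is whether to condition on prior GPA band.
Nothing the teaching method does changes prior GPA band; the imbalance is an allocation artefact. With prior GPA band also predicting the outcome, the pooled figure is confounded, and the within-stratum comparison is the causal one.
Within each level — high prior GPA: 83.3% vs 71.8%; low prior GPA: 27.7% vs 13.2% — the flipped-classroom section is higher every time.

stratified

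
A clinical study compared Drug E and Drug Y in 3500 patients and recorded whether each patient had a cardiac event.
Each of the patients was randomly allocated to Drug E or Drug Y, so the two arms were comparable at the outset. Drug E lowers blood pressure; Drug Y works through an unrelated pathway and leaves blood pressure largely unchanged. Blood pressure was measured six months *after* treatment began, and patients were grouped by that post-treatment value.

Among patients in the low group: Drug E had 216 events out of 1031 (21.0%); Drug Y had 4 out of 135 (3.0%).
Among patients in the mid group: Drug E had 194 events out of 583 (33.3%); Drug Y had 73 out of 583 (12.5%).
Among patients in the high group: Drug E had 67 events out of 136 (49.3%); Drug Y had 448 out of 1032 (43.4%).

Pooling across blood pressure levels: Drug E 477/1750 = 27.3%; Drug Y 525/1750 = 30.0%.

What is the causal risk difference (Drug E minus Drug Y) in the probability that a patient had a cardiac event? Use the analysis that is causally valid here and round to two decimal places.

-0.03

The blood pressure-specific comparison favours Drug Y throughout, but the pooled figures favour Drug E. The question is whether to condition on blood pressure.
Because the drug influences blood pressure, blood pressure is a post-treatment mediator, not a confounder. Stratifying on it would bias the estimate; the causal effect is the crude pooled difference.
The causal difference is the pooled difference: 0.273 − 0.300 = -0.027.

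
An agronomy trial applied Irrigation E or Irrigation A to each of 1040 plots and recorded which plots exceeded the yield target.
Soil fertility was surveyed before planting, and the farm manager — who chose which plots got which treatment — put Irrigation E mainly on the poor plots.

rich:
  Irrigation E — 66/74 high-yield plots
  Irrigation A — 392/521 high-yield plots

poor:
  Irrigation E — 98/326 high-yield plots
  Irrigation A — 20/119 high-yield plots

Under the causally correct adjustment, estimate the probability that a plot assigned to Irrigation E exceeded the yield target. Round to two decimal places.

The soil fertility-specific comparison favours Irrigation E throughout, but the pooled figures favour Irrigation A. The question is whether to condition on soil fertility.
Soil fertility differs across irrigations for reasons unrelated to any effect of the irrigation itself, and it separately predicts the outcome — a classic confounder. We must compare within soil fertility levels.
Standardising Irrigation E to the population soil fertility mix: 0.572·66/74 + 0.428·98/326 = 0.639.

0.64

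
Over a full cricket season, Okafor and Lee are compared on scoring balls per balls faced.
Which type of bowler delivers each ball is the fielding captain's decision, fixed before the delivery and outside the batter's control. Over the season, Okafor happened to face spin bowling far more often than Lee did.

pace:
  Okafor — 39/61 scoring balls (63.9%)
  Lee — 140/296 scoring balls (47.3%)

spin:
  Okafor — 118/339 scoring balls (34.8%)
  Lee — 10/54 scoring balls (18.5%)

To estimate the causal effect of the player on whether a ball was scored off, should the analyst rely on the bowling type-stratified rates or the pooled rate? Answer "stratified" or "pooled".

The bowling type-specific comparison favours Okafor throughout, but the pooled figures favour Lee. The question is whether to condition on bowling type.
Bowling type satisfies the back-door criterion: it is not a descendant of the player, and it blocks the spurious path from player to outcome. Adjusting for it (i.e., using the within-bowling type rates) gives the causal effect.
Within each level — pace: 63.9% vs 47.3%; spin: 34.8% vs 18.5% — Okafor is higher every time.

stratified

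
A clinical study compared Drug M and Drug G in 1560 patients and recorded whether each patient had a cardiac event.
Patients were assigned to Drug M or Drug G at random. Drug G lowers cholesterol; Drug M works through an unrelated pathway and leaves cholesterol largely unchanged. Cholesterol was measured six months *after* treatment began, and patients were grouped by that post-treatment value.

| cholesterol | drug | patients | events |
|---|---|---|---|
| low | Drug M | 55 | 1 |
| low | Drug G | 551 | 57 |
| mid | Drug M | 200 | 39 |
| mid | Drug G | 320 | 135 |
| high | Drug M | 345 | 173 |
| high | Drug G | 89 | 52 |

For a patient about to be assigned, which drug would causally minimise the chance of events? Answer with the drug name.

Drug G

The distribution of cholesterol is itself part of what the drug does — it is an intermediate outcome. Holding it fixed would remove that part of the effect; the total effect is the pooled difference.
Pooled: Drug M 35.5% vs Drug G 25.4%; Drug G is lower overall.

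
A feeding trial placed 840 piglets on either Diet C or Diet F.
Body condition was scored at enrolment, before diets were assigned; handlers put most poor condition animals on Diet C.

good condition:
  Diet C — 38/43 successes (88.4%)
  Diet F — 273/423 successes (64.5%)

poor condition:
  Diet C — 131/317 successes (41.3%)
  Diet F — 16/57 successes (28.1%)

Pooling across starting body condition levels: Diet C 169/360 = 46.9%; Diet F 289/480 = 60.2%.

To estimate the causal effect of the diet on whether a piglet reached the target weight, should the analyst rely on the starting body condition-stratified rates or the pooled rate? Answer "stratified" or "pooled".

stratified

Here starting body condition is a common cause — it drives both which diet a case falls under and the outcome. The crude comparison mixes populations; the stratum-specific rates are the causally relevant ones.
Within each level — good condition: 88.4% vs 64.5%; poor condition: 41.3% vs 28.1% — Diet C is higher every time.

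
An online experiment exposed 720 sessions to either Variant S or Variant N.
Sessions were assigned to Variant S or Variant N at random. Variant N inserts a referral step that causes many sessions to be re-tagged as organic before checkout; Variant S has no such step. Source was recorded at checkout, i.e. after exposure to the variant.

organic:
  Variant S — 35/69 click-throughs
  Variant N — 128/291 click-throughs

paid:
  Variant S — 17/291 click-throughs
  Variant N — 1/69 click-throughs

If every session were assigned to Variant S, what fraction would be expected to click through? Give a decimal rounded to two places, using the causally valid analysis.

The distribution of traffic source is itself part of what the variant does — it is an intermediate outcome. Holding it fixed would remove that part of the effect; the total effect is the pooled difference.
So P(outcome | do(Variant S)) is just the pooled rate for Variant S: 52/360 = 0.144.

0.14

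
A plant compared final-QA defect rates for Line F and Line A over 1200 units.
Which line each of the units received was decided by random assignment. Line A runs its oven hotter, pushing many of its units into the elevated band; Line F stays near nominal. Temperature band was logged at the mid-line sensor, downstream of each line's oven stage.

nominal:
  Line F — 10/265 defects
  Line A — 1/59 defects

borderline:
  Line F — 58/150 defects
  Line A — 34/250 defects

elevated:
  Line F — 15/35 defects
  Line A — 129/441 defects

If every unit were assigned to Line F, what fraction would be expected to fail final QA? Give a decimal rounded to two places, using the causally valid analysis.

In-process temperature band is recorded after the line and is itself shifted by it — it sits on the causal path from line to outcome. Conditioning on a mediator would strip out part of the effect we want; the pooled comparison gives the total causal effect.
So P(outcome | do(Line F)) is just the pooled rate for Line F: 83/450 = 0.184.

0.18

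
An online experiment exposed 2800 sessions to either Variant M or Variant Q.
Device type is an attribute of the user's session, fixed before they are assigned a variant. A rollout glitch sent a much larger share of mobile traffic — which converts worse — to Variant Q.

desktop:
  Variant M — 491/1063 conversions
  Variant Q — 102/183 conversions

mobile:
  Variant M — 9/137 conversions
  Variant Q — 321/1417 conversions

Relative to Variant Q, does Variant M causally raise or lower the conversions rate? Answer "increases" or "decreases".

decreases

Nothing the variant does changes device type; the imbalance is an allocation artefact. With device type also predicting the outcome, the pooled figure is confounded, and the within-stratum comparison is the causal one.
Within each level — desktop: 46.2% vs 55.7%; mobile: 6.6% vs 22.7% — Variant Q is higher every time.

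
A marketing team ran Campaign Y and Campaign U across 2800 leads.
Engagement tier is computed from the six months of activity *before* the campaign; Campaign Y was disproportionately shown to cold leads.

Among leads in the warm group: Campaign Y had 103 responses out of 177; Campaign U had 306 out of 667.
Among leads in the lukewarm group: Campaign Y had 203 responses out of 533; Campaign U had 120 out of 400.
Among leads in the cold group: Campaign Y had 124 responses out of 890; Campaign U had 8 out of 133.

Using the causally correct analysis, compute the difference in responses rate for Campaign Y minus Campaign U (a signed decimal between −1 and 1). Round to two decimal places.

+0.09

Here engagement tier is a common cause — it drives both which campaign a case falls under and the outcome. The crude comparison mixes populations; the stratum-specific rates are the causally relevant ones.
Adjusting over the population distribution of engagement tier: 0.301·(0.582−0.459) + 0.333·(0.381−0.300) + 0.365·(0.139−0.060) = +0.093.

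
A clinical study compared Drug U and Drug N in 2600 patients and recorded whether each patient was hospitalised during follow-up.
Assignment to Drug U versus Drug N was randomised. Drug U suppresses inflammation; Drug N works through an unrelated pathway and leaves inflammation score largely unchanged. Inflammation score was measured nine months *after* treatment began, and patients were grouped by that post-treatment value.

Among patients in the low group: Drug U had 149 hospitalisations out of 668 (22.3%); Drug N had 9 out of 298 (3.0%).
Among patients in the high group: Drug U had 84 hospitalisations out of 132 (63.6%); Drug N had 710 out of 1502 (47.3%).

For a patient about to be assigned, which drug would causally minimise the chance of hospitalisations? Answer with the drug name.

Inflammation score lies on the pathway drug → inflammation score → outcome, so adjusting for it blocks the indirect effect. For the total causal effect of drug, use the unadjusted pooled rates.
Pooled: Drug U 29.1% vs Drug N 39.9%; Drug U is lower overall.

Drug U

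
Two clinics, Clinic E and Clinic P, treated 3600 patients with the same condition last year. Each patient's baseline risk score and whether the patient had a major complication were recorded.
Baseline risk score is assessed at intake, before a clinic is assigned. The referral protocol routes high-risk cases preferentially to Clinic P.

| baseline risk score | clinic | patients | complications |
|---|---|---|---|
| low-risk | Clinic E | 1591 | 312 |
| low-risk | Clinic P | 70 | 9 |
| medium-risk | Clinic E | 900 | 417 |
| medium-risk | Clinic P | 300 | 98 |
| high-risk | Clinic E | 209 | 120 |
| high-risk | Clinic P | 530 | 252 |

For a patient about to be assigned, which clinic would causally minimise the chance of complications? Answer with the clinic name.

Nothing the clinic does changes baseline risk score; the imbalance is an allocation artefact. With baseline risk score also predicting the outcome, the pooled figure is confounded, and the within-stratum comparison is the causal one.
Within each level — low-risk: 19.6% vs 12.9%; medium-risk: 46.3% vs 32.7%; high-risk: 57.4% vs 47.5% — Clinic P is lower every time.

Clinic P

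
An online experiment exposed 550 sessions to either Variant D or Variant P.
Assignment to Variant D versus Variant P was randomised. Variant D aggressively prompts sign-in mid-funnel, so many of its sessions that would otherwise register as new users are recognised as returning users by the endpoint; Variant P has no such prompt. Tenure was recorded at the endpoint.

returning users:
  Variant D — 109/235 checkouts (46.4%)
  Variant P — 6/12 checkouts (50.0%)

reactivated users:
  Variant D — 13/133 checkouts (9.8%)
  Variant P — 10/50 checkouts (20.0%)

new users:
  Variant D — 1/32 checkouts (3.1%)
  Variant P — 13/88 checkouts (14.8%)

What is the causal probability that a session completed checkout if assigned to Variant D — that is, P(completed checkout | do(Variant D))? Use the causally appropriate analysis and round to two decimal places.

0.31

The stratified and pooled comparisons disagree (Variant P wins within each user tenure; Variant D wins overall), so the answer turns on the causal role of user tenure.
User tenure is recorded after the variant and is itself shifted by it — it sits on the causal path from variant to outcome. Conditioning on a mediator would strip out part of the effect we want; the pooled comparison gives the total causal effect.
So P(outcome | do(Variant D)) is just the pooled rate for Variant D: 123/400 = 0.307.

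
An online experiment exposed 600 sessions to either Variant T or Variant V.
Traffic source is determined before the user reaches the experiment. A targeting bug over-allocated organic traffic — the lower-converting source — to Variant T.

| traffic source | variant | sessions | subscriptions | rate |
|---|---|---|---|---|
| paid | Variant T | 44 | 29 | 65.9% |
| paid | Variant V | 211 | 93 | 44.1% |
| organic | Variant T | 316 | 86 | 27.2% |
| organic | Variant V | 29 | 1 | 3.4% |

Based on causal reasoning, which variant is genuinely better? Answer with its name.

Variant T

Variant T is higher inside every traffic source stratum but Variant V is higher in aggregate. Whether to stratify depends on how traffic source relates to the variant.
Traffic source differs across variants for reasons unrelated to any effect of the variant itself, and it separately predicts the outcome — a classic confounder. We must compare within traffic source levels.
Within each level — paid: 65.9% vs 44.1%; organic: 27.2% vs 3.4% — Variant T is higher every time.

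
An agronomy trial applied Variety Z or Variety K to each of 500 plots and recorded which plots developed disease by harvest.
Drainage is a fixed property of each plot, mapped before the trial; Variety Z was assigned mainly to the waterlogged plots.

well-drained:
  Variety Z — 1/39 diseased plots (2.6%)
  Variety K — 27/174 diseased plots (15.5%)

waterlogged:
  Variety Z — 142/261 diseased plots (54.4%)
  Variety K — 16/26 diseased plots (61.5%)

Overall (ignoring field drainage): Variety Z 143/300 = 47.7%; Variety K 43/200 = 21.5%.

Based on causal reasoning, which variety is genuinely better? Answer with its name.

Field drainage is set before the variety has any effect — it is not caused by the variety — and it independently drives the outcome. That makes it a confounder, so the causal comparison is within field drainage levels.
Within each level — well-drained: 2.6% vs 15.5%; waterlogged: 54.4% vs 61.5% — Variety Z is lower every time.

Variety Z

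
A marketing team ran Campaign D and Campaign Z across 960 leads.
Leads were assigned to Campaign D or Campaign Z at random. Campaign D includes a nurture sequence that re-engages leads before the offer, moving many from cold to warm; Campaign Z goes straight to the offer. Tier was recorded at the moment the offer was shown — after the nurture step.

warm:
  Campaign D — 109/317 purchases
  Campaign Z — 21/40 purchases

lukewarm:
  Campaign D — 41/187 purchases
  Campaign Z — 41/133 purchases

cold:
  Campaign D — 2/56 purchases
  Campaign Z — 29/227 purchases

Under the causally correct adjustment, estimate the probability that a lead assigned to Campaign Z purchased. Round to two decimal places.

0.23

The engagement tier-specific comparison favours Campaign Z throughout, but the pooled figures favour Campaign D. The question is whether to condition on engagement tier.
Because the campaign influences engagement tier, engagement tier is a post-treatment mediator, not a confounder. Stratifying on it would bias the estimate; the causal effect is the crude pooled difference.
So P(outcome | do(Campaign Z)) is just the pooled rate for Campaign Z: 91/400 = 0.228.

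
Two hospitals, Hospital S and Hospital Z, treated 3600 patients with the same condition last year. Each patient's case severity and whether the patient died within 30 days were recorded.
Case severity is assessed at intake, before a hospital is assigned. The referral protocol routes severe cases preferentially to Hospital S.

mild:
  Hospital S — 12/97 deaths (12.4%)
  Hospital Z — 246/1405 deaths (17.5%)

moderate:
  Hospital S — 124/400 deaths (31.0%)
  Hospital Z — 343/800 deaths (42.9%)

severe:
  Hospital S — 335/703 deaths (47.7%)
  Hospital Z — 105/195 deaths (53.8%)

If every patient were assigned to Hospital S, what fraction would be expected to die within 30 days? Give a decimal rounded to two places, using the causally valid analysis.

The stratified and pooled comparisons disagree (Hospital S wins within each case severity; Hospital Z wins overall), so the answer turns on the causal role of case severity.
The imbalance in case severity arose from how patients were allocated, not from anything the hospital did; and case severity independently affects the outcome. The pooled gap is confounded — condition on case severity.
Standardising Hospital S to the population case severity mix: 0.417·12/97 + 0.333·124/400 + 0.249·335/703 = 0.274.

0.27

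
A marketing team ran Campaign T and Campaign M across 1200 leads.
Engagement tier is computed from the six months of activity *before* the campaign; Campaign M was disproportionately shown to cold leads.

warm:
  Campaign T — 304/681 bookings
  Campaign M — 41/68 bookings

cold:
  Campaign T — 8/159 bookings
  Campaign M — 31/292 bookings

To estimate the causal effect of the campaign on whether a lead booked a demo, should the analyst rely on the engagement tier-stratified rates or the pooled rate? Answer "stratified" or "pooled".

The stratified and pooled comparisons disagree (Campaign M wins within each engagement tier; Campaign T wins overall), so the answer turns on the causal role of engagement tier.
Engagement tier is set before the campaign has any effect — it is not caused by the campaign — and it independently drives the outcome. That makes it a confounder, so the causal comparison is within engagement tier levels.
Within each level — warm: 44.6% vs 60.3%; cold: 5.0% vs 10.6% — Campaign M is higher every time.

stratified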